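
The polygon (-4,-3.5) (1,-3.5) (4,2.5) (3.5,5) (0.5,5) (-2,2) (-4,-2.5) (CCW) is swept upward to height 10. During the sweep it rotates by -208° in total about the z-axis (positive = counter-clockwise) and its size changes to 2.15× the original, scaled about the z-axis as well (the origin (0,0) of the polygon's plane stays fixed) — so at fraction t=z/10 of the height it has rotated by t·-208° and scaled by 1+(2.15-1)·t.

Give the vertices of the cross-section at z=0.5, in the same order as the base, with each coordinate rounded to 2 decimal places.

t = z/height = 0.5/10 = 0.05
s = 1 + (scale-1)·z/height = 1 + (2.15-1)·0.5/10 = 1.057500
θ = twist·z/height = -208°·0.5/10 = -10.4000° = -0.181514 rad
cos θ = 0.983571, sin θ = -0.180519 (intermediates below are computed at full precision and shown rounded to 5 d.p.)
v1: (-4,-3.5) → rotate → (-4.56610,-2.72042) → ×s → (-4.82865,-2.87685) → (-4.83,-2.88)
v2: (1,-3.5) → rotate → (0.35175,-3.62302) → ×s → (0.37198,-3.83134) → (0.37,-3.83)
v3: (4,2.5) → rotate → (4.38558,1.73685) → ×s → (4.63775,1.83672) → (4.64,1.84)
v4: (3.5,5) → rotate → (4.34510,4.28604) → ×s → (4.59494,4.53249) → (4.59,4.53)
v5: (0.5,5) → rotate → (1.39438,4.82760) → ×s → (1.47456,5.10518) → (1.47,5.11)
v6: (-2,2) → rotate → (-1.60610,2.32818) → ×s → (-1.69846,2.46205) → (-1.70,2.46)
v7: (-4,-2.5) → rotate → (-4.38558,-1.73685) → ×s → (-4.63775,-1.83672) → (-4.64,-1.84)

Cross-section at z=0.5: (-4.83,-2.88) (0.37,-3.83) (4.64,1.84) (4.59,4.53) (1.47,5.11) (-1.70,2.46) (-4.64,-1.84)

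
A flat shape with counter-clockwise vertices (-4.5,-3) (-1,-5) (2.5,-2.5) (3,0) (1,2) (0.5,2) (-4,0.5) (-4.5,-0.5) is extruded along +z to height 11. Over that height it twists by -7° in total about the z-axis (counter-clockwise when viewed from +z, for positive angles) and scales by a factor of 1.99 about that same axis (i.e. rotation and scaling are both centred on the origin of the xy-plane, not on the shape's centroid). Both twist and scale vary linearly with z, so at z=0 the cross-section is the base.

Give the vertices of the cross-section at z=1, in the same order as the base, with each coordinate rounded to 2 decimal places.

t = z/height = 1/11 = 0.0909091
s = 1 + (scale-1)·z/height = 1 + (1.99-1)·1/11 = 1.090000
θ = twist·z/height = -7°·1/11 = -0.6364° = -0.011107 rad
cos θ = 0.999938, sin θ = -0.011106 (intermediates below are computed at full precision and shown rounded to 5 d.p.)
v1: (-4.5,-3) → rotate → (-4.53304,-2.94984) → ×s → (-4.94102,-3.21532) → (-4.94,-3.22)
v2: (-1,-5) → rotate → (-1.05547,-4.98859) → ×s → (-1.15046,-5.43756) → (-1.15,-5.44)
v3: (2.5,-2.5) → rotate → (2.47208,-2.52761) → ×s → (2.69457,-2.75510) → (2.69,-2.76)
v4: (3,0) → rotate → (2.99981,-0.03332) → ×s → (3.26980,-0.03632) → (3.27,-0.04)
v5: (1,2) → rotate → (1.02215,1.98877) → ×s → (1.11414,2.16776) → (1.11,2.17)
v6: (0.5,2) → rotate → (0.52218,1.99432) → ×s → (0.56918,2.17381) → (0.57,2.17)
v7: (-4,0.5) → rotate → (-3.99420,0.54439) → ×s → (-4.35368,0.59339) → (-4.35,0.59)
v8: (-4.5,-0.5) → rotate → (-4.50528,-0.44999) → ×s → (-4.91075,-0.49049) → (-4.91,-0.49)

Cross-section at z=1: (-4.94,-3.22) (-1.15,-5.44) (2.69,-2.76) (3.27,-0.04) (1.11,2.17) (0.57,2.17) (-4.35,0.59) (-4.91,-0.49)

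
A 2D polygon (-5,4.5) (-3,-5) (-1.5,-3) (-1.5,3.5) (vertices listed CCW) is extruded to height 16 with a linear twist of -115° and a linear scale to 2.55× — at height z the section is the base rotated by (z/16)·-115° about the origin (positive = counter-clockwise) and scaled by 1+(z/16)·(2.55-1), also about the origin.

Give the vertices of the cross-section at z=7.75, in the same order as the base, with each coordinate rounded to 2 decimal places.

t = z/height = 7.75/16 = 0.484375
s = 1 + (scale-1)·z/height = 1 + (2.55-1)·7.75/16 = 1.750781
θ = twist·z/height = -115°·7.75/16 = -55.7031° = -0.972203 rad
cos θ = 0.563481, sin θ = -0.826129 (intermediates below are computed at full precision and shown rounded to 5 d.p.)
v1: (-5,4.5) → rotate → (0.90018,6.66631) → ×s → (1.57601,11.67125) → (1.58,11.67)
v2: (-3,-5) → rotate → (-5.82109,-0.33902) → ×s → (-10.19145,-0.59355) → (-10.19,-0.59)
v3: (-1.5,-3) → rotate → (-3.32361,-0.45125) → ×s → (-5.81891,-0.79004) → (-5.82,-0.79)
v4: (-1.5,3.5) → rotate → (2.04623,3.21138) → ×s → (3.58250,5.62242) → (3.58,5.62)

Cross-section at z=7.75: (1.58,11.67) (-10.19,-0.59) (-5.82,-0.79) (3.58,5.62)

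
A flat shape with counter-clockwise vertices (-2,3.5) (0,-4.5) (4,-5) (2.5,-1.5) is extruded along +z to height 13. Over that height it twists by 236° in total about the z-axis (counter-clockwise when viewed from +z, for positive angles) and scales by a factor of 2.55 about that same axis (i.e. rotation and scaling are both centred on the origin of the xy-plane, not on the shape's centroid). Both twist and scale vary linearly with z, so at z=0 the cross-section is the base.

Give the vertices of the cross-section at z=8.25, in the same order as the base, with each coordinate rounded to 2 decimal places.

Cross-section at z=8.25: (-0.07,-8.00) (4.49,7.71) (-1.86,12.56) (-2.79,5.07)

t = z/height = 8.25/13 = 0.634615
s = 1 + (scale-1)·z/height = 1 + (2.55-1)·8.25/13 = 1.983654
θ = twist·z/height = 236°·8.25/13 = 149.7692° = 2.613966 rad
cos θ = -0.864005, sin θ = 0.503484 (intermediates below are computed at full precision and shown rounded to 5 d.p.)
v1: (-2,3.5) → rotate → (-0.03418,-4.03098) → ×s → (-0.06781,-7.99608) → (-0.07,-8.00)
v2: (0,-4.5) → rotate → (2.26568,3.88802) → ×s → (4.49432,7.71249) → (4.49,7.71)
v3: (4,-5) → rotate → (-0.93860,6.33396) → ×s → (-1.86185,12.56438) → (-1.86,12.56)
v4: (2.5,-1.5) → rotate → (-1.40479,2.55472) → ×s → (-2.78661,5.06767) → (-2.79,5.07)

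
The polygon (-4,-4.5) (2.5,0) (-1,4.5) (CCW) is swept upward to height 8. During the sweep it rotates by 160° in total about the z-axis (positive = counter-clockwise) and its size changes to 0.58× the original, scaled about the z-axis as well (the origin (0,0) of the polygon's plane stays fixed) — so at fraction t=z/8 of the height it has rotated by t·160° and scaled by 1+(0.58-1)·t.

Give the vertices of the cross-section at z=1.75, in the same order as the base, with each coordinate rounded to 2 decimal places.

Cross-section at z=1.75: (-0.63,-5.43) (1.86,1.30) (-3.09,2.83)

t = z/height = 1.75/8 = 0.21875
s = 1 + (scale-1)·z/height = 1 + (0.58-1)·1.75/8 = 0.908125
θ = twist·z/height = 160°·1.75/8 = 35.0000° = 0.610865 rad
cos θ = 0.819152, sin θ = 0.573576 (intermediates below are computed at full precision and shown rounded to 5 d.p.)
v1: (-4,-4.5) → rotate → (-0.69551,-5.98049) → ×s → (-0.63161,-5.43103) → (-0.63,-5.43)
v2: (2.5,0) → rotate → (2.04788,1.43394) → ×s → (1.85973,1.30220) → (1.86,1.30)
v3: (-1,4.5) → rotate → (-3.40025,3.11261) → ×s → (-3.08785,2.82664) → (-3.09,2.83)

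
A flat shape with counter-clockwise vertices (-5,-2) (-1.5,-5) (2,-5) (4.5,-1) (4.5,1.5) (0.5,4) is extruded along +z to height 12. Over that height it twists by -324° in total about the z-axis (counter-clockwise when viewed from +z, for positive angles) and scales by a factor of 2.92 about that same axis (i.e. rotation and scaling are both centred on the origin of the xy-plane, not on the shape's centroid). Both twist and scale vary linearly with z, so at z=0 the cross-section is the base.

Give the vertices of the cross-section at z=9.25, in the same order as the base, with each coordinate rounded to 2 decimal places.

t = z/height = 9.25/12 = 0.770833
s = 1 + (scale-1)·z/height = 1 + (2.92-1)·9.25/12 = 2.480000
θ = twist·z/height = -324°·9.25/12 = -249.7500° = -4.358960 rad
cos θ = -0.346117, sin θ = 0.938191 (intermediates below are computed at full precision and shown rounded to 5 d.p.)
v1: (-5,-2) → rotate → (3.60697,-3.99872) → ×s → (8.94528,-9.91683) → (8.95,-9.92)
v2: (-1.5,-5) → rotate → (5.21013,0.32330) → ×s → (12.92113,0.80178) → (12.92,0.80)
v3: (2,-5) → rotate → (3.99872,3.60697) → ×s → (9.91683,8.94528) → (9.92,8.95)
v4: (4.5,-1) → rotate → (-0.61934,4.56798) → ×s → (-1.53595,11.32859) → (-1.54,11.33)
v5: (4.5,1.5) → rotate → (-2.96481,3.70269) → ×s → (-7.35274,9.18266) → (-7.35,9.18)
v6: (0.5,4) → rotate → (-3.92582,-0.91537) → ×s → (-9.73604,-2.27012) → (-9.74,-2.27)

Cross-section at z=9.25: (8.95,-9.92) (12.92,0.80) (9.92,8.95) (-1.54,11.33) (-7.35,9.18) (-9.74,-2.27)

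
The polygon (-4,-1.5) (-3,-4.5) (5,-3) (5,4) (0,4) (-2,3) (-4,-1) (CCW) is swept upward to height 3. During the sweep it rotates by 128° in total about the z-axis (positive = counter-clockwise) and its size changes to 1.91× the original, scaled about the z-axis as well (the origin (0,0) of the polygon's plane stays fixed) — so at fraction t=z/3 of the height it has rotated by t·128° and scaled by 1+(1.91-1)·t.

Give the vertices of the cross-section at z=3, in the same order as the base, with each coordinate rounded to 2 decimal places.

Cross-section at z=3: (6.96,-4.26) (10.30,0.78) (-1.36,11.05) (-11.90,2.82) (-6.02,-4.70) (-2.16,-6.54) (6.21,-4.84)

t = z/height = 3/3 = 1
s = 1 + (scale-1)·z/height = 1 + (1.91-1)·3/3 = 1.910000
θ = twist·z/height = 128°·3/3 = 128.0000° = 2.234021 rad
cos θ = -0.615661, sin θ = 0.788011 (intermediates below are computed at full precision and shown rounded to 5 d.p.)
v1: (-4,-1.5) → rotate → (3.64466,-2.22855) → ×s → (6.96130,-4.25653) → (6.96,-4.26)
v2: (-3,-4.5) → rotate → (5.39303,0.40644) → ×s → (10.30069,0.77631) → (10.30,0.78)
v3: (5,-3) → rotate → (-0.71428,5.78704) → ×s → (-1.36427,11.05324) → (-1.36,11.05)
v4: (5,4) → rotate → (-6.23035,1.47741) → ×s → (-11.89997,2.82185) → (-11.90,2.82)
v5: (0,4) → rotate → (-3.15204,-2.46265) → ×s → (-6.02040,-4.70365) → (-6.02,-4.70)
v6: (-2,3) → rotate → (-1.13271,-3.42301) → ×s → (-2.16347,-6.53794) → (-2.16,-6.54)
v7: (-4,-1) → rotate → (3.25066,-2.53638) → ×s → (6.20875,-4.84449) → (6.21,-4.84)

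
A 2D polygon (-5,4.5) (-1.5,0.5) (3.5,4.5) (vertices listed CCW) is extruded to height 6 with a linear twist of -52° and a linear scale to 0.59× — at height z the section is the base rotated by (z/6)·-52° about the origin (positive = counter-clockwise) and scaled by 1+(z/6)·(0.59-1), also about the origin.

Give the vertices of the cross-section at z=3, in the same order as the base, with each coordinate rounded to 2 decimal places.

Cross-section at z=3: (-2.00,4.96) (-0.90,0.88) (4.07,2.00)

t = z/height = 3/6 = 0.5
s = 1 + (scale-1)·z/height = 1 + (0.59-1)·3/6 = 0.795000
θ = twist·z/height = -52°·3/6 = -26.0000° = -0.453786 rad
cos θ = 0.898794, sin θ = -0.438371 (intermediates below are computed at full precision and shown rounded to 5 d.p.)
v1: (-5,4.5) → rotate → (-2.52130,6.23643) → ×s → (-2.00443,4.95796) → (-2.00,4.96)
v2: (-1.5,0.5) → rotate → (-1.12901,1.10695) → ×s → (-0.89756,0.88003) → (-0.90,0.88)
v3: (3.5,4.5) → rotate → (5.11845,2.51027) → ×s → (4.06917,1.99567) → (4.07,2.00)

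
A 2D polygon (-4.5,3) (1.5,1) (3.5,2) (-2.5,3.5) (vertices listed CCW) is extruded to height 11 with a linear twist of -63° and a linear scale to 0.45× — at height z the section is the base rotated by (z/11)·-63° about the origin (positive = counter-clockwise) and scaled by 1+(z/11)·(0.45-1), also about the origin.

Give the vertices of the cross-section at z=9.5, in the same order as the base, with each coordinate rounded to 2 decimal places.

Cross-section at z=9.5: (-0.09,2.84) (0.89,-0.33) (1.92,-0.88) (0.73,2.14)

t = z/height = 9.5/11 = 0.863636
s = 1 + (scale-1)·z/height = 1 + (0.45-1)·9.5/11 = 0.525000
θ = twist·z/height = -63°·9.5/11 = -54.4091° = -0.949618 rad
cos θ = 0.581994, sin θ = -0.813193 (intermediates below are computed at full precision and shown rounded to 5 d.p.)
v1: (-4.5,3) → rotate → (-0.17939,5.40535) → ×s → (-0.09418,2.83781) → (-0.09,2.84)
v2: (1.5,1) → rotate → (1.68618,-0.63780) → ×s → (0.88525,-0.33484) → (0.89,-0.33)
v3: (3.5,2) → rotate → (3.66337,-1.68219) → ×s → (1.92327,-0.88315) → (1.92,-0.88)
v4: (-2.5,3.5) → rotate → (1.39119,4.06996) → ×s → (0.73038,2.13673) → (0.73,2.14)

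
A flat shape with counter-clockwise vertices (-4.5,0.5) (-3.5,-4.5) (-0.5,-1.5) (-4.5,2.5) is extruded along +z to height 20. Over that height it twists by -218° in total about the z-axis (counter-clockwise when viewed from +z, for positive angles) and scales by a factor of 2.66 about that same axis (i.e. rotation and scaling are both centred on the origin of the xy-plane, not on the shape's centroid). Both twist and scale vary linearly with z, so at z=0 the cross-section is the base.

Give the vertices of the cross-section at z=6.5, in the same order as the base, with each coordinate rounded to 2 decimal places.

Cross-section at z=6.5: (-1.55,6.80) (-8.31,2.82) (-2.43,-0.03) (1.36,7.81)

t = z/height = 6.5/20 = 0.325
s = 1 + (scale-1)·z/height = 1 + (2.66-1)·6.5/20 = 1.539500
θ = twist·z/height = -218°·6.5/20 = -70.8500° = -1.236566 rad
cos θ = 0.328042, sin θ = -0.944663 (intermediates below are computed at full precision and shown rounded to 5 d.p.)
v1: (-4.5,0.5) → rotate → (-1.00386,4.41500) → ×s → (-1.54544,6.79690) → (-1.55,6.80)
v2: (-3.5,-4.5) → rotate → (-5.39913,1.83013) → ×s → (-8.31196,2.81748) → (-8.31,2.82)
v3: (-0.5,-1.5) → rotate → (-1.58102,-0.01973) → ×s → (-2.43397,-0.03038) → (-2.43,-0.03)
v4: (-4.5,2.5) → rotate → (0.88547,5.07109) → ×s → (1.36318,7.80694) → (1.36,7.81)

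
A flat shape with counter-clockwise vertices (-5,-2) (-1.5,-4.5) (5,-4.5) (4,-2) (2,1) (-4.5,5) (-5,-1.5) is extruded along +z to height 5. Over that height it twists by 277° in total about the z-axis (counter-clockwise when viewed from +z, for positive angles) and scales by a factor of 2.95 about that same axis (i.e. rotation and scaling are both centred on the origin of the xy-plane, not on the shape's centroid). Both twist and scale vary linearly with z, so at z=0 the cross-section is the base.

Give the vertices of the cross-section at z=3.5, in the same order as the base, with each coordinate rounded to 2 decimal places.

Cross-section at z=3.5: (10.34,7.43) (0.89,11.18) (-14.04,7.49) (-10.32,2.32) (-4.02,-3.43) (13.17,-8.92) (10.63,6.28)

t = z/height = 3.5/5 = 0.7
s = 1 + (scale-1)·z/height = 1 + (2.95-1)·3.5/5 = 2.365000
θ = twist·z/height = 277°·3.5/5 = 193.9000° = 3.384193 rad
cos θ = -0.970716, sin θ = -0.240228 (intermediates below are computed at full precision and shown rounded to 5 d.p.)
v1: (-5,-2) → rotate → (4.37313,3.14257) → ×s → (10.34244,7.43219) → (10.34,7.43)
v2: (-1.5,-4.5) → rotate → (0.37505,4.72857) → ×s → (0.88699,11.18306) → (0.89,11.18)
v3: (5,-4.5) → rotate → (-5.93461,3.16708) → ×s → (-14.03535,7.49015) → (-14.04,7.49)
v4: (4,-2) → rotate → (-4.36332,0.98052) → ×s → (-10.31926,2.31893) → (-10.32,2.32)
v5: (2,1) → rotate → (-1.70120,-1.45117) → ×s → (-4.02335,-3.43202) → (-4.02,-3.43)
v6: (-4.5,5) → rotate → (5.56936,-3.77256) → ×s → (13.17155,-8.92210) → (13.17,-8.92)
v7: (-5,-1.5) → rotate → (4.49324,2.65721) → ×s → (10.62651,6.28431) → (10.63,6.28)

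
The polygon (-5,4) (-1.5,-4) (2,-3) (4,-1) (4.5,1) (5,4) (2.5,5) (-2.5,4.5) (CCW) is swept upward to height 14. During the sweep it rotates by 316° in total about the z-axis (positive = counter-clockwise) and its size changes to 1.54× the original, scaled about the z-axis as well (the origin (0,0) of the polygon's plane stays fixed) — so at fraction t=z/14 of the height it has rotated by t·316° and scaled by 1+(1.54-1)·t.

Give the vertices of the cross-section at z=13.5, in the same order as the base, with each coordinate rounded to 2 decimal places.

t = z/height = 13.5/14 = 0.964286
s = 1 + (scale-1)·z/height = 1 + (1.54-1)·13.5/14 = 1.520714
θ = twist·z/height = 316°·13.5/14 = 304.7143° = 5.318268 rad
cos θ = 0.569484, sin θ = -0.822002 (intermediates below are computed at full precision and shown rounded to 5 d.p.)
v1: (-5,4) → rotate → (0.44059,6.38795) → ×s → (0.67001,9.71424) → (0.67,9.71)
v2: (-1.5,-4) → rotate → (-4.14224,-1.04493) → ×s → (-6.29916,-1.58905) → (-6.30,-1.59)
v3: (2,-3) → rotate → (-1.32704,-3.35246) → ×s → (-2.01804,-5.09813) → (-2.02,-5.10)
v4: (4,-1) → rotate → (1.45594,-3.85749) → ×s → (2.21406,-5.86614) → (2.21,-5.87)
v5: (4.5,1) → rotate → (3.38468,-3.12952) → ×s → (5.14713,-4.75911) → (5.15,-4.76)
v6: (5,4) → rotate → (6.13543,-1.83207) → ×s → (9.33024,-2.78606) → (9.33,-2.79)
v7: (2.5,5) → rotate → (5.53372,0.79242) → ×s → (8.41521,1.20504) → (8.42,1.21)
v8: (-2.5,4.5) → rotate → (2.27530,4.61769) → ×s → (3.46008,7.02218) → (3.46,7.02)

Cross-section at z=13.5: (0.67,9.71) (-6.30,-1.59) (-2.02,-5.10) (2.21,-5.87) (5.15,-4.76) (9.33,-2.79) (8.42,1.21) (3.46,7.02)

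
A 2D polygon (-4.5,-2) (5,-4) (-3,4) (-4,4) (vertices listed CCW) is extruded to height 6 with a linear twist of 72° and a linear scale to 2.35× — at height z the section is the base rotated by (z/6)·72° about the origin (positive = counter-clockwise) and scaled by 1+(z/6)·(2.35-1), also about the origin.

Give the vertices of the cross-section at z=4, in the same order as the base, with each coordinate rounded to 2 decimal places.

Cross-section at z=4: (-2.90,-8.90) (12.00,1.97) (-9.46,0.85) (-10.73,-0.56)

t = z/height = 4/6 = 0.666667
s = 1 + (scale-1)·z/height = 1 + (2.35-1)·4/6 = 1.900000
θ = twist·z/height = 72°·4/6 = 48.0000° = 0.837758 rad
cos θ = 0.669131, sin θ = 0.743145 (intermediates below are computed at full precision and shown rounded to 5 d.p.)
v1: (-4.5,-2) → rotate → (-1.52480,-4.68241) → ×s → (-2.89712,-8.89658) → (-2.90,-8.90)
v2: (5,-4) → rotate → (6.31823,1.03920) → ×s → (12.00464,1.97448) → (12.00,1.97)
v3: (-3,4) → rotate → (-4.97997,0.44709) → ×s → (-9.46195,0.84947) → (-9.46,0.85)
v4: (-4,4) → rotate → (-5.64910,-0.29606) → ×s → (-10.73329,-0.56251) → (-10.73,-0.56)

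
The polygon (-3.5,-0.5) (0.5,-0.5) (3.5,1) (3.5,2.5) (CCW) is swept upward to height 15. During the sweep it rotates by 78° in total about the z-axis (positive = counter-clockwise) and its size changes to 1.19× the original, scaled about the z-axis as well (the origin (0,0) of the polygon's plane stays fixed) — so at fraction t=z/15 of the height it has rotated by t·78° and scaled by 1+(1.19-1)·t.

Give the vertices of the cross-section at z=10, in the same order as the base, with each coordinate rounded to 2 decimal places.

Cross-section at z=10: (-1.98,-3.45) (0.79,0.10) (1.54,3.80) (0.21,4.84)

t = z/height = 10/15 = 0.666667
s = 1 + (scale-1)·z/height = 1 + (1.19-1)·10/15 = 1.126667
θ = twist·z/height = 78°·10/15 = 52.0000° = 0.907571 rad
cos θ = 0.615661, sin θ = 0.788011 (intermediates below are computed at full precision and shown rounded to 5 d.p.)
v1: (-3.5,-0.5) → rotate → (-1.76081,-3.06587) → ×s → (-1.98385,-3.45421) → (-1.98,-3.45)
v2: (0.5,-0.5) → rotate → (0.70184,0.08617) → ×s → (0.79074,0.09709) → (0.79,0.10)
v3: (3.5,1) → rotate → (1.36680,3.37370) → ×s → (1.53993,3.80103) → (1.54,3.80)
v4: (3.5,2.5) → rotate → (0.18479,4.29719) → ×s → (0.20819,4.84150) → (0.21,4.84)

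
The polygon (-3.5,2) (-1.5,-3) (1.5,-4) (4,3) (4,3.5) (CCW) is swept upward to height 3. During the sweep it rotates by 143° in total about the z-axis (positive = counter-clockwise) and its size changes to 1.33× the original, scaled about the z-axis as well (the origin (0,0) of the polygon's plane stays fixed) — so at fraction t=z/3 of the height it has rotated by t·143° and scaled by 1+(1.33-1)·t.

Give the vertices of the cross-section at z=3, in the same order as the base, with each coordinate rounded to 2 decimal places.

t = z/height = 3/3 = 1
s = 1 + (scale-1)·z/height = 1 + (1.33-1)·3/3 = 1.330000
θ = twist·z/height = 143°·3/3 = 143.0000° = 2.495821 rad
cos θ = -0.798636, sin θ = 0.601815 (intermediates below are computed at full precision and shown rounded to 5 d.p.)
v1: (-3.5,2) → rotate → (1.59159,-3.70362) → ×s → (2.11682,-4.92582) → (2.12,-4.93)
v2: (-1.5,-3) → rotate → (3.00340,1.49318) → ×s → (3.99452,1.98593) → (3.99,1.99)
v3: (1.5,-4) → rotate → (1.20931,4.09726) → ×s → (1.60838,5.44936) → (1.61,5.45)
v4: (4,3) → rotate → (-4.99999,0.01135) → ×s → (-6.64998,0.01510) → (-6.65,0.02)
v5: (4,3.5) → rotate → (-5.30089,-0.38796) → ×s → (-7.05019,-0.51599) → (-7.05,-0.52)

Cross-section at z=3: (2.12,-4.93) (3.99,1.99) (1.61,5.45) (-6.65,0.02) (-7.05,-0.52)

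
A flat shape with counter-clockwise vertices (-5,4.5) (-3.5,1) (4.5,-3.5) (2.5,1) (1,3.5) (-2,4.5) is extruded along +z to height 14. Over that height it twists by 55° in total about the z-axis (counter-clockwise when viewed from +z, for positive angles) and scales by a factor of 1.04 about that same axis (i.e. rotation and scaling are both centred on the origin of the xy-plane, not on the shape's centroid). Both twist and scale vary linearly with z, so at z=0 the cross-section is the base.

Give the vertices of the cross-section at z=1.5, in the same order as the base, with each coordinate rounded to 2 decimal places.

Cross-section at z=1.5: (-5.46,3.98) (-3.60,0.64) (4.86,-3.03) (2.39,1.26) (0.64,3.60) (-2.46,4.29)

t = z/height = 1.5/14 = 0.107143
s = 1 + (scale-1)·z/height = 1 + (1.04-1)·1.5/14 = 1.004286
θ = twist·z/height = 55°·1.5/14 = 5.8929° = 0.102850 rad
cos θ = 0.994716, sin θ = 0.102669 (intermediates below are computed at full precision and shown rounded to 5 d.p.)
v1: (-5,4.5) → rotate → (-5.43559,3.96288) → ×s → (-5.45888,3.97986) → (-5.46,3.98)
v2: (-3.5,1) → rotate → (-3.58417,0.63538) → ×s → (-3.59953,0.63810) → (-3.60,0.64)
v3: (4.5,-3.5) → rotate → (4.83556,-3.01950) → ×s → (4.85628,-3.03244) → (4.86,-3.03)
v4: (2.5,1) → rotate → (2.38412,1.25139) → ×s → (2.39434,1.25675) → (2.39,1.26)
v5: (1,3.5) → rotate → (0.63538,3.58417) → ×s → (0.63810,3.59953) → (0.64,3.60)
v6: (-2,4.5) → rotate → (-2.45144,4.27088) → ×s → (-2.46195,4.28919) → (-2.46,4.29)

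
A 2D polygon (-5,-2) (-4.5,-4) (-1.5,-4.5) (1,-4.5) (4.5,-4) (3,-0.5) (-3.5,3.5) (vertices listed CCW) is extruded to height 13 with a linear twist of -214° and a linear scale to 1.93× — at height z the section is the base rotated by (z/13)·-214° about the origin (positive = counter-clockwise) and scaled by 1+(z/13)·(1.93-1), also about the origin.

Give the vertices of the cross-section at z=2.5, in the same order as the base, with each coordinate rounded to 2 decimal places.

Cross-section at z=2.5: (-5.99,2.10) (-7.10,-0.06) (-4.82,-2.83) (-2.60,-4.77) (0.89,-7.04) (2.27,-2.77) (-0.39,5.82)

t = z/height = 2.5/13 = 0.192308
s = 1 + (scale-1)·z/height = 1 + (1.93-1)·2.5/13 = 1.178846
θ = twist·z/height = -214°·2.5/13 = -41.1538° = -0.718270 rad
cos θ = 0.752945, sin θ = -0.658083 (intermediates below are computed at full precision and shown rounded to 5 d.p.)
v1: (-5,-2) → rotate → (-5.08089,1.78453) → ×s → (-5.98959,2.10368) → (-5.99,2.10)
v2: (-4.5,-4) → rotate → (-6.02059,-0.05041) → ×s → (-7.09734,-0.05942) → (-7.10,-0.06)
v3: (-1.5,-4.5) → rotate → (-4.09079,-2.40113) → ×s → (-4.82241,-2.83056) → (-4.82,-2.83)
v4: (1,-4.5) → rotate → (-2.20843,-4.04634) → ×s → (-2.60340,-4.77001) → (-2.60,-4.77)
v5: (4.5,-4) → rotate → (0.75592,-5.97316) → ×s → (0.89111,-7.04143) → (0.89,-7.04)
v6: (3,-0.5) → rotate → (1.92979,-2.35072) → ×s → (2.27493,-2.77114) → (2.27,-2.77)
v7: (-3.5,3.5) → rotate → (-0.33202,4.93860) → ×s → (-0.39140,5.82185) → (-0.39,5.82)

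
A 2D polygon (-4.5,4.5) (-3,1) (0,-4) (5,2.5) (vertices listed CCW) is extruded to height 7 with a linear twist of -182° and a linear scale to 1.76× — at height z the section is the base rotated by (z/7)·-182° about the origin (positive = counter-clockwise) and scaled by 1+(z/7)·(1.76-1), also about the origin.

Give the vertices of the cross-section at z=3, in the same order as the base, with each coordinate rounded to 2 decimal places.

Cross-section at z=3: (4.60,7.08) (0.47,4.17) (-5.19,-1.10) (4.62,-5.79)

t = z/height = 3/7 = 0.428571
s = 1 + (scale-1)·z/height = 1 + (1.76-1)·3/7 = 1.325714
θ = twist·z/height = -182°·3/7 = -78.0000° = -1.361357 rad
cos θ = 0.207912, sin θ = -0.978148 (intermediates below are computed at full precision and shown rounded to 5 d.p.)
v1: (-4.5,4.5) → rotate → (3.46606,5.33727) → ×s → (4.59501,7.07569) → (4.60,7.08)
v2: (-3,1) → rotate → (0.35441,3.14235) → ×s → (0.46985,4.16586) → (0.47,4.17)
v3: (0,-4) → rotate → (-3.91259,-0.83165) → ×s → (-5.18698,-1.10253) → (-5.19,-1.10)
v4: (5,2.5) → rotate → (3.48493,-4.37096) → ×s → (4.62002,-5.79464) → (4.62,-5.79)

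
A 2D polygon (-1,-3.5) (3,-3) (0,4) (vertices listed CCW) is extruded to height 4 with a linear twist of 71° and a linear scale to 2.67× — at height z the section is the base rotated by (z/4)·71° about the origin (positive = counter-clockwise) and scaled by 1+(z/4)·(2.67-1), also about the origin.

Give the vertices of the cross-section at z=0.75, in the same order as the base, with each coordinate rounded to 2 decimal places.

Cross-section at z=0.75: (-0.22,-4.77) (4.74,-2.93) (-1.21,5.11)

t = z/height = 0.75/4 = 0.1875
s = 1 + (scale-1)·z/height = 1 + (2.67-1)·0.75/4 = 1.313125
θ = twist·z/height = 71°·0.75/4 = 13.3125° = 0.232347 rad
cos θ = 0.973129, sin θ = 0.230262 (intermediates below are computed at full precision and shown rounded to 5 d.p.)
v1: (-1,-3.5) → rotate → (-0.16721,-3.63621) → ×s → (-0.21957,-4.77480) → (-0.22,-4.77)
v2: (3,-3) → rotate → (3.61017,-2.22860) → ×s → (4.74061,-2.92643) → (4.74,-2.93)
v3: (0,4) → rotate → (-0.92105,3.89251) → ×s → (-1.20945,5.11136) → (-1.21,5.11)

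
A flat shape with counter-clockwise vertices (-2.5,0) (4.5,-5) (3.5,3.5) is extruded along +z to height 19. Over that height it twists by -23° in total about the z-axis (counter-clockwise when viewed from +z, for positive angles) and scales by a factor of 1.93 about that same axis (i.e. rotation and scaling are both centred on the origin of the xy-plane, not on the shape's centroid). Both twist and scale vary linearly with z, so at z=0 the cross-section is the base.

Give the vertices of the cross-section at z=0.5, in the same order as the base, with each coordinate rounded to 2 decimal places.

t = z/height = 0.5/19 = 0.0263158
s = 1 + (scale-1)·z/height = 1 + (1.93-1)·0.5/19 = 1.024474
θ = twist·z/height = -23°·0.5/19 = -0.6053° = -0.010564 rad
cos θ = 0.999944, sin θ = -0.010564 (intermediates below are computed at full precision and shown rounded to 5 d.p.)
v1: (-2.5,0) → rotate → (-2.49986,0.02641) → ×s → (-2.56104,0.02706) → (-2.56,0.03)
v2: (4.5,-5) → rotate → (4.44693,-5.04726) → ×s → (4.55576,-5.17078) → (4.56,-5.17)
v3: (3.5,3.5) → rotate → (3.53678,3.46283) → ×s → (3.62334,3.54758) → (3.62,3.55)

Cross-section at z=0.5: (-2.56,0.03) (4.56,-5.17) (3.62,3.55)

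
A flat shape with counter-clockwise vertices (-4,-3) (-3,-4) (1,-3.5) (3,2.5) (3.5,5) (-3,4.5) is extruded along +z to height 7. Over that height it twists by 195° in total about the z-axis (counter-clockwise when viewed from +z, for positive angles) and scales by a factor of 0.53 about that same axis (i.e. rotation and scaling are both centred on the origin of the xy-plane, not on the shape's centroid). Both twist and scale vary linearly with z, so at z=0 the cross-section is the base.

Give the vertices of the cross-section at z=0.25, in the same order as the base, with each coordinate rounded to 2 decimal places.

t = z/height = 0.25/7 = 0.0357143
s = 1 + (scale-1)·z/height = 1 + (0.53-1)·0.25/7 = 0.983214
θ = twist·z/height = 195°·0.25/7 = 6.9643° = 0.121550 rad
cos θ = 0.992622, sin θ = 0.121251 (intermediates below are computed at full precision and shown rounded to 5 d.p.)
v1: (-4,-3) → rotate → (-3.60674,-3.46287) → ×s → (-3.54619,-3.40474) → (-3.55,-3.40)
v2: (-3,-4) → rotate → (-2.49286,-4.33424) → ×s → (-2.45102,-4.26149) → (-2.45,-4.26)
v3: (1,-3.5) → rotate → (1.41700,-3.35293) → ×s → (1.39321,-3.29664) → (1.39,-3.30)
v4: (3,2.5) → rotate → (2.67474,2.84531) → ×s → (2.62984,2.79755) → (2.63,2.80)
v5: (3.5,5) → rotate → (2.86792,5.38749) → ×s → (2.81978,5.29705) → (2.82,5.30)
v6: (-3,4.5) → rotate → (-3.52349,4.10305) → ×s → (-3.46435,4.03417) → (-3.46,4.03)

Cross-section at z=0.25: (-3.55,-3.40) (-2.45,-4.26) (1.39,-3.30) (2.63,2.80) (2.82,5.30) (-3.46,4.03)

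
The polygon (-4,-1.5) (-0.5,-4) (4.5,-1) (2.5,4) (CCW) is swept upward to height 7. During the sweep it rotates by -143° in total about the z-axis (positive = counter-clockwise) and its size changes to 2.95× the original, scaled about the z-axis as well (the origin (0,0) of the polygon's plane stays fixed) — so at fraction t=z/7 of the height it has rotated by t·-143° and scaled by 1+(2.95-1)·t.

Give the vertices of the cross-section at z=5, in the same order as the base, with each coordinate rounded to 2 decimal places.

Cross-section at z=5: (-1.50,10.11) (-9.11,3.18) (-4.60,-10.02) (8.10,-7.86)

t = z/height = 5/7 = 0.714286
s = 1 + (scale-1)·z/height = 1 + (2.95-1)·5/7 = 2.392857
θ = twist·z/height = -143°·5/7 = -102.1429° = -1.782729 rad
cos θ = -0.210350, sin θ = -0.977626 (intermediates below are computed at full precision and shown rounded to 5 d.p.)
v1: (-4,-1.5) → rotate → (-0.62504,4.22603) → ×s → (-1.49563,10.11228) → (-1.50,10.11)
v2: (-0.5,-4) → rotate → (-3.80533,1.33021) → ×s → (-9.10561,3.18301) → (-9.11,3.18)
v3: (4.5,-1) → rotate → (-1.92420,-4.18897) → ×s → (-4.60434,-10.02360) → (-4.60,-10.02)
v4: (2.5,4) → rotate → (3.38463,-3.28546) → ×s → (8.09894,-7.86165) → (8.10,-7.86)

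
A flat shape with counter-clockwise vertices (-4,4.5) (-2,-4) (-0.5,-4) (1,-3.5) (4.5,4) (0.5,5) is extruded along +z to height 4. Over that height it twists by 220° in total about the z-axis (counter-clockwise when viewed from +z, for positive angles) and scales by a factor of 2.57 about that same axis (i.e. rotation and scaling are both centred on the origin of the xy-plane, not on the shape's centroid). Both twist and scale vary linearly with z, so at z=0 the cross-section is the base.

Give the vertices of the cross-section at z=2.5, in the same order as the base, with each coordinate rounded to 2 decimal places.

Cross-section at z=2.5: (-0.18,-11.93) (8.28,3.17) (6.08,5.17) (3.22,6.45) (-11.93,0.18) (-7.42,-6.63)

t = z/height = 2.5/4 = 0.625
s = 1 + (scale-1)·z/height = 1 + (2.57-1)·2.5/4 = 1.981250
θ = twist·z/height = 220°·2.5/4 = 137.5000° = 2.399828 rad
cos θ = -0.737277, sin θ = 0.675590 (intermediates below are computed at full precision and shown rounded to 5 d.p.)
v1: (-4,4.5) → rotate → (-0.09105,-6.02011) → ×s → (-0.18039,-11.92734) → (-0.18,-11.93)
v2: (-2,-4) → rotate → (4.17692,1.59793) → ×s → (8.27551,3.16590) → (8.28,3.17)
v3: (-0.5,-4) → rotate → (3.07100,2.61131) → ×s → (6.08442,5.17367) → (6.08,5.17)
v4: (1,-3.5) → rotate → (1.62729,3.25606) → ×s → (3.22407,6.45107) → (3.22,6.45)
v5: (4.5,4) → rotate → (-6.02011,0.09105) → ×s → (-11.92734,0.18039) → (-11.93,0.18)
v6: (0.5,5) → rotate → (-3.74659,-3.34859) → ×s → (-7.42293,-6.63440) → (-7.42,-6.63)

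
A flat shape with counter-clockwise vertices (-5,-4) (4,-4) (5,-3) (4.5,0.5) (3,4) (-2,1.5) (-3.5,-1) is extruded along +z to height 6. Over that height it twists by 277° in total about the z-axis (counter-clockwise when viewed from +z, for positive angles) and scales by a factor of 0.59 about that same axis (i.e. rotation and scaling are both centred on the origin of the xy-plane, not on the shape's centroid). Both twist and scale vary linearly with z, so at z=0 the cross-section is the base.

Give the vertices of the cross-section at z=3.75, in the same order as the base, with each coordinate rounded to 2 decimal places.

t = z/height = 3.75/6 = 0.625
s = 1 + (scale-1)·z/height = 1 + (0.59-1)·3.75/6 = 0.743750
θ = twist·z/height = 277°·3.75/6 = 173.1250° = 3.021601 rad
cos θ = -0.992810, sin θ = 0.119704 (intermediates below are computed at full precision and shown rounded to 5 d.p.)
v1: (-5,-4) → rotate → (5.44286,3.37272) → ×s → (4.04813,2.50846) → (4.05,2.51)
v2: (4,-4) → rotate → (-3.49242,4.45005) → ×s → (-2.59749,3.30973) → (-2.60,3.31)
v3: (5,-3) → rotate → (-4.60494,3.57695) → ×s → (-3.42492,2.66035) → (-3.42,2.66)
v4: (4.5,0.5) → rotate → (-4.52750,0.04226) → ×s → (-3.36732,0.03143) → (-3.37,0.03)
v5: (3,4) → rotate → (-3.45724,-3.61213) → ×s → (-2.57132,-2.68652) → (-2.57,-2.69)
v6: (-2,1.5) → rotate → (1.80606,-1.72862) → ×s → (1.34326,-1.28566) → (1.34,-1.29)
v7: (-3.5,-1) → rotate → (3.59454,0.57385) → ×s → (2.67344,0.42680) → (2.67,0.43)

Cross-section at z=3.75: (4.05,2.51) (-2.60,3.31) (-3.42,2.66) (-3.37,0.03) (-2.57,-2.69) (1.34,-1.29) (2.67,0.43)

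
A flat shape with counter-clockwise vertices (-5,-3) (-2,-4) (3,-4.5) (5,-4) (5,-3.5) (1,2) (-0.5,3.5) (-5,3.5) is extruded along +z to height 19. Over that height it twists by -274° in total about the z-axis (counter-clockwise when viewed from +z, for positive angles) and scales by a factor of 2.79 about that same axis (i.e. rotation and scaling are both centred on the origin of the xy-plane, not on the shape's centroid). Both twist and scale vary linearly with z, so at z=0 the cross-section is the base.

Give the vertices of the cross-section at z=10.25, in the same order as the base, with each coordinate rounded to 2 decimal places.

Cross-section at z=10.25: (5.18,10.23) (-0.86,8.75) (-9.70,4.35) (-12.51,1.42) (-11.98,0.59) (0.43,-4.37) (4.50,-5.30) (11.98,-0.59)

t = z/height = 10.25/19 = 0.539474
s = 1 + (scale-1)·z/height = 1 + (2.79-1)·10.25/19 = 1.965658
θ = twist·z/height = -274°·10.25/19 = -147.8158° = -2.579872 rad
cos θ = -0.846340, sin θ = -0.532643 (intermediates below are computed at full precision and shown rounded to 5 d.p.)
v1: (-5,-3) → rotate → (2.63377,5.20224) → ×s → (5.17709,10.22581) → (5.18,10.23)
v2: (-2,-4) → rotate → (-0.43789,4.45065) → ×s → (-0.86075,8.74845) → (-0.86,8.75)
v3: (3,-4.5) → rotate → (-4.93591,2.21060) → ×s → (-9.70232,4.34528) → (-9.70,4.35)
v4: (5,-4) → rotate → (-6.36227,0.72214) → ×s → (-12.50605,1.41949) → (-12.51,1.42)
v5: (5,-3.5) → rotate → (-6.09595,0.29897) → ×s → (-11.98255,0.58768) → (-11.98,0.59)
v6: (1,2) → rotate → (0.21895,-2.22532) → ×s → (0.43037,-4.37422) → (0.43,-4.37)
v7: (-0.5,3.5) → rotate → (2.28742,-2.69587) → ×s → (4.49629,-5.29916) → (4.50,-5.30)
v8: (-5,3.5) → rotate → (6.09595,-0.29897) → ×s → (11.98255,-0.58768) → (11.98,-0.59)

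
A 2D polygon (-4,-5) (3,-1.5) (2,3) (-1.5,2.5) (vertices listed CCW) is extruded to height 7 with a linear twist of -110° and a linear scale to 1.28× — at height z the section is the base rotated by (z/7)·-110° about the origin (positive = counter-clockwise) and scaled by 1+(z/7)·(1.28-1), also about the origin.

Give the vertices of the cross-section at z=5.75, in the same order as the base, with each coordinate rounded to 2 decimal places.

Cross-section at z=5.75: (-6.12,4.96) (-1.87,-3.68) (3.67,-2.48) (3.09,1.83)

t = z/height = 5.75/7 = 0.821429
s = 1 + (scale-1)·z/height = 1 + (1.28-1)·5.75/7 = 1.230000
θ = twist·z/height = -110°·5.75/7 = -90.3571° = -1.577030 rad
cos θ = -0.006233, sin θ = -0.999981 (intermediates below are computed at full precision and shown rounded to 5 d.p.)
v1: (-4,-5) → rotate → (-4.97497,4.03109) → ×s → (-6.11921,4.95824) → (-6.12,4.96)
v2: (3,-1.5) → rotate → (-1.51867,-2.99059) → ×s → (-1.86796,-3.67843) → (-1.87,-3.68)
v3: (2,3) → rotate → (2.98748,-2.01866) → ×s → (3.67459,-2.48295) → (3.67,-2.48)
v4: (-1.5,2.5) → rotate → (2.50930,1.48439) → ×s → (3.08644,1.82580) → (3.09,1.83)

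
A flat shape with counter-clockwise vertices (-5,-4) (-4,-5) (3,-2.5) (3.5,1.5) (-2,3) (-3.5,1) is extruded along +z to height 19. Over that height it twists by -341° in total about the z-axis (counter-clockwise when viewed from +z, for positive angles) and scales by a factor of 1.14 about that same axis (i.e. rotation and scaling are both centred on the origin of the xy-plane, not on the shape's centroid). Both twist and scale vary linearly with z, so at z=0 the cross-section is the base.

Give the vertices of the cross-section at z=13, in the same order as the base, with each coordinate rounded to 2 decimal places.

t = z/height = 13/19 = 0.684211
s = 1 + (scale-1)·z/height = 1 + (1.14-1)·13/19 = 1.095789
θ = twist·z/height = -341°·13/19 = -233.3158° = -4.072129 rad
cos θ = -0.597404, sin θ = 0.801940 (intermediates below are computed at full precision and shown rounded to 5 d.p.)
v1: (-5,-4) → rotate → (6.19478,-1.62008) → ×s → (6.78818,-1.77527) → (6.79,-1.78)
v2: (-4,-5) → rotate → (6.39932,-0.22074) → ×s → (7.01231,-0.24188) → (7.01,-0.24)
v3: (3,-2.5) → rotate → (0.21264,3.89933) → ×s → (0.23301,4.27285) → (0.23,4.27)
v4: (3.5,1.5) → rotate → (-3.29383,1.91068) → ×s → (-3.60934,2.09371) → (-3.61,2.09)
v5: (-2,3) → rotate → (-1.21101,-3.39609) → ×s → (-1.32701,-3.72140) → (-1.33,-3.72)
v6: (-3.5,1) → rotate → (1.28897,-3.40420) → ×s → (1.41244,-3.73028) → (1.41,-3.73)

Cross-section at z=13: (6.79,-1.78) (7.01,-0.24) (0.23,4.27) (-3.61,2.09) (-1.33,-3.72) (1.41,-3.73)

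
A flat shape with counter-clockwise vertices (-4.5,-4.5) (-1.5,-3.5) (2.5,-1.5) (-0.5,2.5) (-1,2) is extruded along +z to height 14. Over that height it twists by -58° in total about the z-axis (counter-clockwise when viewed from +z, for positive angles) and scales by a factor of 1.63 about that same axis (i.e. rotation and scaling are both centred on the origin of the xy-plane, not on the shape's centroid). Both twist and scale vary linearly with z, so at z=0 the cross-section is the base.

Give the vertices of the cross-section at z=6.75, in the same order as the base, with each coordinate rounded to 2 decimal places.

Cross-section at z=6.75: (-7.93,-2.43) (-3.87,-3.11) (1.96,-3.26) (0.95,3.18) (0.07,2.91)

t = z/height = 6.75/14 = 0.482143
s = 1 + (scale-1)·z/height = 1 + (1.63-1)·6.75/14 = 1.303750
θ = twist·z/height = -58°·6.75/14 = -27.9643° = -0.488069 rad
cos θ = 0.883240, sin θ = -0.468921 (intermediates below are computed at full precision and shown rounded to 5 d.p.)
v1: (-4.5,-4.5) → rotate → (-6.08473,-1.86444) → ×s → (-7.93296,-2.43076) → (-7.93,-2.43)
v2: (-1.5,-3.5) → rotate → (-2.96608,-2.38796) → ×s → (-3.86703,-3.11330) → (-3.87,-3.11)
v3: (2.5,-1.5) → rotate → (1.50472,-2.49716) → ×s → (1.96178,-3.25568) → (1.96,-3.26)
v4: (-0.5,2.5) → rotate → (0.73068,2.44256) → ×s → (0.95263,3.18449) → (0.95,3.18)
v5: (-1,2) → rotate → (0.05460,2.23540) → ×s → (0.07119,2.91440) → (0.07,2.91)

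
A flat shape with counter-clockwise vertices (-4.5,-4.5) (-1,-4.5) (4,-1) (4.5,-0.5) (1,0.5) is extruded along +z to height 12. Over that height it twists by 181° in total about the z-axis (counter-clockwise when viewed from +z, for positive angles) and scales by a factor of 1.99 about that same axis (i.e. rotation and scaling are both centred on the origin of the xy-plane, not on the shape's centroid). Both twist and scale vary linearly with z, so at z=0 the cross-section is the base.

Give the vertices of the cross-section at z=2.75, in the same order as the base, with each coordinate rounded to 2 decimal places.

t = z/height = 2.75/12 = 0.229167
s = 1 + (scale-1)·z/height = 1 + (1.99-1)·2.75/12 = 1.226875
θ = twist·z/height = 181°·2.75/12 = 41.4792° = 0.723948 rad
cos θ = 0.749197, sin θ = 0.662348 (intermediates below are computed at full precision and shown rounded to 5 d.p.)
v1: (-4.5,-4.5) → rotate → (-0.39082,-6.35195) → ×s → (-0.47949,-7.79305) → (-0.48,-7.79)
v2: (-1,-4.5) → rotate → (2.23137,-4.03373) → ×s → (2.73761,-4.94889) → (2.74,-4.95)
v3: (4,-1) → rotate → (3.65913,1.90019) → ×s → (4.48930,2.33130) → (4.49,2.33)
v4: (4.5,-0.5) → rotate → (3.70256,2.60597) → ×s → (4.54258,3.19719) → (4.54,3.20)
v5: (1,0.5) → rotate → (0.41802,1.03695) → ×s → (0.51286,1.27220) → (0.51,1.27)

Cross-section at z=2.75: (-0.48,-7.79) (2.74,-4.95) (4.49,2.33) (4.54,3.20) (0.51,1.27)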